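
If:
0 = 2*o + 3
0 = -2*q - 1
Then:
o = -3/2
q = -1/2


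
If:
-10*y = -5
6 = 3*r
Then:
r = 2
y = 1/2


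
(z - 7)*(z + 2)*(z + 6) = z^3 + z^2 - 44*z - 84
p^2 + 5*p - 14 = (p - 2)*(p + 7)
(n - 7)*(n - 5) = n^2 - 12*n + 35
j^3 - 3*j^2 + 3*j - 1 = (j - 1)^3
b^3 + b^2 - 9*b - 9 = (b - 3)*(b + 1)*(b + 3)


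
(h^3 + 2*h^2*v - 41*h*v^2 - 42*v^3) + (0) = h^3 + 2*h^2*v - 41*h*v^2 - 42*v^3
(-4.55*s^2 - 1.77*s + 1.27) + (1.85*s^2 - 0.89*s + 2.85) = -2.7*s^2 - 2.66*s + 4.12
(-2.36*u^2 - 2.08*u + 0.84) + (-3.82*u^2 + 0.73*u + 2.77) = -6.18*u^2 - 1.35*u + 3.61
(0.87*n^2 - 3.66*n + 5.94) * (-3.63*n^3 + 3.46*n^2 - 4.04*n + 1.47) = -3.1581*n^5 + 16.296*n^4 - 37.7406*n^3 + 36.6177*n^2 - 29.3778*n + 8.7318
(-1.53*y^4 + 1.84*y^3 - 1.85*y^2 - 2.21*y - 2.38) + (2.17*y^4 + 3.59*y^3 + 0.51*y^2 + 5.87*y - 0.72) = 0.64*y^4 + 5.43*y^3 - 1.34*y^2 + 3.66*y - 3.1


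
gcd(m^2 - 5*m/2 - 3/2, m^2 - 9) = m - 3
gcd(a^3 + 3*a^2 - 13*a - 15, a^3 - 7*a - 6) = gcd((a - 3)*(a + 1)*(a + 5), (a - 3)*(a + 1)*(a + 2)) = a^2 - 2*a - 3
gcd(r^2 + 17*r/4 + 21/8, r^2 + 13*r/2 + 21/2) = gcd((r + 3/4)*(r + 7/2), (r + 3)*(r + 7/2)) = r + 7/2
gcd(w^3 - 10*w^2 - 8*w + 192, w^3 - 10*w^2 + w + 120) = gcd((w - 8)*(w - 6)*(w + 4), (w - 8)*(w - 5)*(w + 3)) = w - 8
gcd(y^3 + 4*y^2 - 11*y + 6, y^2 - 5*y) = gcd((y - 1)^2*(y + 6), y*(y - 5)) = 1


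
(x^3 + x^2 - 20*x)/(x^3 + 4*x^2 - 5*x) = (x - 4)/(x - 1)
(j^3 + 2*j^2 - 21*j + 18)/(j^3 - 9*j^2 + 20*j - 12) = (j^2 + 3*j - 18)/(j^2 - 8*j + 12)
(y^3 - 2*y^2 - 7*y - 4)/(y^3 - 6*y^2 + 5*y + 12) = (y + 1)/(y - 3)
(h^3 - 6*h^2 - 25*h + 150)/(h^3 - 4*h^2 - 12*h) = (h^2 - 25)/(h*(h + 2))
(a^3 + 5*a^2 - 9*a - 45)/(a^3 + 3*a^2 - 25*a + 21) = (a^2 + 8*a + 15)/(a^2 + 6*a - 7)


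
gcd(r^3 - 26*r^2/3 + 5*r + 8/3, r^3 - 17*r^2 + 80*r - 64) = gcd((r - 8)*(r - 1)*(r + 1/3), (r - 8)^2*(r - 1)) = r^2 - 9*r + 8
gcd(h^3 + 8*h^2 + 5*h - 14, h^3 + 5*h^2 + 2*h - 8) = h^2 + h - 2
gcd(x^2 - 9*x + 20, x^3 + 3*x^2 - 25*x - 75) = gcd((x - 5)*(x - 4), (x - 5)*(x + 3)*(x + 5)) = x - 5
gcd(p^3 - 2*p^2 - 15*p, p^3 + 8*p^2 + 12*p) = p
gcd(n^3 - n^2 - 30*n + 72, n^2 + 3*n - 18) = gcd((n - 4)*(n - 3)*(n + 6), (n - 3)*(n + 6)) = n^2 + 3*n - 18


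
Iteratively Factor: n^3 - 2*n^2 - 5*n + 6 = (n + 2)*(n^2 - 4*n + 3) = (n - 3)*(n + 2)*(n - 1)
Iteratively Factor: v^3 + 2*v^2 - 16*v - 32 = (v - 4)*(v^2 + 6*v + 8) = (v - 4)*(v + 2)*(v + 4)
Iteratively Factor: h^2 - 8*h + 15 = (h - 3)*(h - 5)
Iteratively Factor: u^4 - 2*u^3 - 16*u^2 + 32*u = (u - 4)*(u^3 + 2*u^2 - 8*u) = (u - 4)*(u - 2)*(u^2 + 4*u) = (u - 4)*(u - 2)*(u + 4)*(u)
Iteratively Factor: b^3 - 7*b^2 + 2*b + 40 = (b + 2)*(b^2 - 9*b + 20) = (b - 4)*(b + 2)*(b - 5)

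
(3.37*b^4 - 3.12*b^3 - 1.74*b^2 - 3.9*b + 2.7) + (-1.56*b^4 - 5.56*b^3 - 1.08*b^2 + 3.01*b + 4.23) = 1.81*b^4 - 8.68*b^3 - 2.82*b^2 - 0.89*b + 6.93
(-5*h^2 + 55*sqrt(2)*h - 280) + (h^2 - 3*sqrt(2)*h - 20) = -4*h^2 + 52*sqrt(2)*h - 300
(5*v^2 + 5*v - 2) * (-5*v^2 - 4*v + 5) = -25*v^4 - 45*v^3 + 15*v^2 + 33*v - 10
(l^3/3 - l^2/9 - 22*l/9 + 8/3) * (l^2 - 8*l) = l^5/3 - 25*l^4/9 - 14*l^3/9 + 200*l^2/9 - 64*l/3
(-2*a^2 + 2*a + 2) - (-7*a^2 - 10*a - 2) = 5*a^2 + 12*a + 4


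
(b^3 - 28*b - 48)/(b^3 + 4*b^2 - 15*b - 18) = (b^3 - 28*b - 48)/(b^3 + 4*b^2 - 15*b - 18)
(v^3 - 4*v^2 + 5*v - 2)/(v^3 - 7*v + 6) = (v - 1)/(v + 3)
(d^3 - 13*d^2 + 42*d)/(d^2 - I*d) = (d^2 - 13*d + 42)/(d - I)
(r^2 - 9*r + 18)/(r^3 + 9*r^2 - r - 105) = (r - 6)/(r^2 + 12*r + 35)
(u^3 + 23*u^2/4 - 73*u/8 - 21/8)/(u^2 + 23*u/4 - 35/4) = (8*u^2 - 10*u - 3)/(2*(4*u - 5))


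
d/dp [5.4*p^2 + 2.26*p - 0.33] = 10.8*p + 2.26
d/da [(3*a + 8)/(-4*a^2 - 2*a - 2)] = (6*a^2 + 32*a + 5)/(2*(4*a^4 + 4*a^3 + 5*a^2 + 2*a + 1))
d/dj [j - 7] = 1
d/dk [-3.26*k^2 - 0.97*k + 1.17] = -6.52*k - 0.97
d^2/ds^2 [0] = 0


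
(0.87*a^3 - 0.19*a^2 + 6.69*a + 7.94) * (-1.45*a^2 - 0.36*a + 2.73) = -1.2615*a^5 - 0.0377*a^4 - 7.257*a^3 - 14.4401*a^2 + 15.4053*a + 21.6762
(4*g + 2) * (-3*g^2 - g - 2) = -12*g^3 - 10*g^2 - 10*g - 4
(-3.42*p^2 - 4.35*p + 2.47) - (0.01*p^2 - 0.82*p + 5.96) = -3.43*p^2 - 3.53*p - 3.49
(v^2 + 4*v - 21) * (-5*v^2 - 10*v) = -5*v^4 - 30*v^3 + 65*v^2 + 210*v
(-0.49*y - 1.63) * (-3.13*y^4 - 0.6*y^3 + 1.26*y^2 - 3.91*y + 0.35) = 1.5337*y^5 + 5.3959*y^4 + 0.3606*y^3 - 0.1379*y^2 + 6.2018*y - 0.5705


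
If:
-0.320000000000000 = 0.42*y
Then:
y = -0.76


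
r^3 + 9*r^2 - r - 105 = (r - 3)*(r + 5)*(r + 7)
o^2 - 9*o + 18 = (o - 6)*(o - 3)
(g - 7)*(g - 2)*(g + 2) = g^3 - 7*g^2 - 4*g + 28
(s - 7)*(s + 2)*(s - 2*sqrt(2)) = s^3 - 5*s^2 - 2*sqrt(2)*s^2 - 14*s + 10*sqrt(2)*s + 28*sqrt(2)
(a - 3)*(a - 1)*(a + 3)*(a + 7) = a^4 + 6*a^3 - 16*a^2 - 54*a + 63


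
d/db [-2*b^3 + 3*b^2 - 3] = 6*b*(1 - b)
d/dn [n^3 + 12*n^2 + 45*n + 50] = 3*n^2 + 24*n + 45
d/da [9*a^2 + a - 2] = 18*a + 1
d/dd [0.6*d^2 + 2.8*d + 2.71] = 1.2*d + 2.8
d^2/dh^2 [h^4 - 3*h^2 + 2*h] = 12*h^2 - 6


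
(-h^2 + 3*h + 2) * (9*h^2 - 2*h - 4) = -9*h^4 + 29*h^3 + 16*h^2 - 16*h - 8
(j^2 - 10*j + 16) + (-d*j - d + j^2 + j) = -d*j - d + 2*j^2 - 9*j + 16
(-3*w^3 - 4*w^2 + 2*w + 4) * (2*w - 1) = -6*w^4 - 5*w^3 + 8*w^2 + 6*w - 4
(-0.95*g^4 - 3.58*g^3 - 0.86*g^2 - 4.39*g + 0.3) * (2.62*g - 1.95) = -2.489*g^5 - 7.5271*g^4 + 4.7278*g^3 - 9.8248*g^2 + 9.3465*g - 0.585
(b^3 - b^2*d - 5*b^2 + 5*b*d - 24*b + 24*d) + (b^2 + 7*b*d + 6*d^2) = b^3 - b^2*d - 4*b^2 + 12*b*d - 24*b + 6*d^2 + 24*d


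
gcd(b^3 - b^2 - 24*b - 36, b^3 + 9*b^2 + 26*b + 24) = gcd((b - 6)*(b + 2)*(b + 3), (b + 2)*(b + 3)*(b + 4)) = b^2 + 5*b + 6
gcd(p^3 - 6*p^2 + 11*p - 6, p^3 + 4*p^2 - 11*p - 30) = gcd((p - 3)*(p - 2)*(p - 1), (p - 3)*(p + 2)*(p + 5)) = p - 3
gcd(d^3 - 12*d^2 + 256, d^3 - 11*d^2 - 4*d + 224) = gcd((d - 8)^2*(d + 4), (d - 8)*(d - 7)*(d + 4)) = d^2 - 4*d - 32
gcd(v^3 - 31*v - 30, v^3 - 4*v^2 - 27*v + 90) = v^2 - v - 30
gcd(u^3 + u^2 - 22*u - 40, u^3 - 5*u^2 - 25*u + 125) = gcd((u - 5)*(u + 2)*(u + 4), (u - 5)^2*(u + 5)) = u - 5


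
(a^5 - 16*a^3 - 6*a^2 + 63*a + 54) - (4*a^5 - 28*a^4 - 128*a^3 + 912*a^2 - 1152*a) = -3*a^5 + 28*a^4 + 112*a^3 - 918*a^2 + 1215*a + 54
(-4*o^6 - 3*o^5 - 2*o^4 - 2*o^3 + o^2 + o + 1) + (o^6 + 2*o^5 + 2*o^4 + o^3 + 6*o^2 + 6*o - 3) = -3*o^6 - o^5 - o^3 + 7*o^2 + 7*o - 2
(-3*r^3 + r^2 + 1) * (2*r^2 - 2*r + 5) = -6*r^5 + 8*r^4 - 17*r^3 + 7*r^2 - 2*r + 5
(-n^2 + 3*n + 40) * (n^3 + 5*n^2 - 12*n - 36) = -n^5 - 2*n^4 + 67*n^3 + 200*n^2 - 588*n - 1440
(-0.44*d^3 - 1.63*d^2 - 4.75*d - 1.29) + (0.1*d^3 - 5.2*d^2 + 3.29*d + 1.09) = -0.34*d^3 - 6.83*d^2 - 1.46*d - 0.2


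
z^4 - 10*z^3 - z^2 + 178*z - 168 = (z - 7)*(z - 6)*(z - 1)*(z + 4)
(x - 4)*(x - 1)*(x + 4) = x^3 - x^2 - 16*x + 16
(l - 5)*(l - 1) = l^2 - 6*l + 5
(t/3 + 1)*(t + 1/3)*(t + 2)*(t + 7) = t^4/3 + 37*t^3/9 + 15*t^2 + 167*t/9 + 14/3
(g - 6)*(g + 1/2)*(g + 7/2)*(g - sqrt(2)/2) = g^4 - 2*g^3 - sqrt(2)*g^3/2 - 89*g^2/4 + sqrt(2)*g^2 - 21*g/2 + 89*sqrt(2)*g/8 + 21*sqrt(2)/4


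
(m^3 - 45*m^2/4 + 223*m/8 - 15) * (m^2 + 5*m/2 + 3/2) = m^5 - 35*m^4/4 + 5*m^3/4 + 605*m^2/16 + 69*m/16 - 45/2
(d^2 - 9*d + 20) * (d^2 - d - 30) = d^4 - 10*d^3 - d^2 + 250*d - 600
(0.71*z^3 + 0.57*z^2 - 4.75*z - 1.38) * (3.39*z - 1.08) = 2.4069*z^4 + 1.1655*z^3 - 16.7181*z^2 + 0.451800000000001*z + 1.4904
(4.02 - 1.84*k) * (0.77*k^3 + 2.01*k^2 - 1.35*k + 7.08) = -1.4168*k^4 - 0.603*k^3 + 10.5642*k^2 - 18.4542*k + 28.4616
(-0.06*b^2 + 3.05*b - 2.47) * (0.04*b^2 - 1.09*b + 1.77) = -0.0024*b^4 + 0.1874*b^3 - 3.5295*b^2 + 8.0908*b - 4.3719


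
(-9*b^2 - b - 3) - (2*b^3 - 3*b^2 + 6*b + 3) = -2*b^3 - 6*b^2 - 7*b - 6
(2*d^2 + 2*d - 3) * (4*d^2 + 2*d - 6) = 8*d^4 + 12*d^3 - 20*d^2 - 18*d + 18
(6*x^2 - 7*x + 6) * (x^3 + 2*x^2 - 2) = 6*x^5 + 5*x^4 - 8*x^3 + 14*x - 12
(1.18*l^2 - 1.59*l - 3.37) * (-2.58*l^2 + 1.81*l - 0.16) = -3.0444*l^4 + 6.238*l^3 + 5.6279*l^2 - 5.8453*l + 0.5392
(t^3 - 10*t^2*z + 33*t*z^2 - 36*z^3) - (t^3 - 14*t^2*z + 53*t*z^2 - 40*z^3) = 4*t^2*z - 20*t*z^2 + 4*z^3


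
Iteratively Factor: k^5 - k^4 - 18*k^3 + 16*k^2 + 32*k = (k - 4)*(k^4 + 3*k^3 - 6*k^2 - 8*k) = (k - 4)*(k - 2)*(k^3 + 5*k^2 + 4*k) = (k - 4)*(k - 2)*(k + 4)*(k^2 + k) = (k - 4)*(k - 2)*(k + 1)*(k + 4)*(k)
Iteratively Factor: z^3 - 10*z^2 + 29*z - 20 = (z - 4)*(z^2 - 6*z + 5) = (z - 5)*(z - 4)*(z - 1)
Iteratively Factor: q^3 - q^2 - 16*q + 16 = (q - 4)*(q^2 + 3*q - 4) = (q - 4)*(q - 1)*(q + 4)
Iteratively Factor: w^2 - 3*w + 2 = (w - 2)*(w - 1)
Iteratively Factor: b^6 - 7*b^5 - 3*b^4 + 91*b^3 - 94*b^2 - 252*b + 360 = (b + 2)*(b^5 - 9*b^4 + 15*b^3 + 61*b^2 - 216*b + 180) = (b - 3)*(b + 2)*(b^4 - 6*b^3 - 3*b^2 + 52*b - 60) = (b - 3)*(b + 2)*(b + 3)*(b^3 - 9*b^2 + 24*b - 20) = (b - 3)*(b - 2)*(b + 2)*(b + 3)*(b^2 - 7*b + 10) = (b - 3)*(b - 2)^2*(b + 2)*(b + 3)*(b - 5)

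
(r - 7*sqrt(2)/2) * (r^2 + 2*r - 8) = r^3 - 7*sqrt(2)*r^2/2 + 2*r^2 - 7*sqrt(2)*r - 8*r + 28*sqrt(2)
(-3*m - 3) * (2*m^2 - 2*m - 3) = -6*m^3 + 15*m + 9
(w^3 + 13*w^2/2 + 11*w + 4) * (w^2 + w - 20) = w^5 + 15*w^4/2 - 5*w^3/2 - 115*w^2 - 216*w - 80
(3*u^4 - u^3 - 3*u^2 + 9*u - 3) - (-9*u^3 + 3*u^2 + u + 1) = 3*u^4 + 8*u^3 - 6*u^2 + 8*u - 4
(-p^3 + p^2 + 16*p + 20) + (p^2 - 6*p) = -p^3 + 2*p^2 + 10*p + 20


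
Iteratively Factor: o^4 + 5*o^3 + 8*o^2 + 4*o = (o + 2)*(o^3 + 3*o^2 + 2*o) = (o + 2)^2*(o^2 + o) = o*(o + 2)^2*(o + 1)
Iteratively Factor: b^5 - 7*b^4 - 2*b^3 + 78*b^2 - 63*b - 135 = (b + 1)*(b^4 - 8*b^3 + 6*b^2 + 72*b - 135) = (b - 3)*(b + 1)*(b^3 - 5*b^2 - 9*b + 45) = (b - 3)*(b + 1)*(b + 3)*(b^2 - 8*b + 15) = (b - 5)*(b - 3)*(b + 1)*(b + 3)*(b - 3)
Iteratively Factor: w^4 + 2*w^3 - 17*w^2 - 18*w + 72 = (w + 3)*(w^3 - w^2 - 14*w + 24) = (w - 2)*(w + 3)*(w^2 + w - 12) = (w - 2)*(w + 3)*(w + 4)*(w - 3)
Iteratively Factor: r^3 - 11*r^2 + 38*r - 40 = (r - 2)*(r^2 - 9*r + 20) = (r - 4)*(r - 2)*(r - 5)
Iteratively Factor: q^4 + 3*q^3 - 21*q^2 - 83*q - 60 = (q + 3)*(q^3 - 21*q - 20) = (q - 5)*(q + 3)*(q^2 + 5*q + 4) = (q - 5)*(q + 3)*(q + 4)*(q + 1)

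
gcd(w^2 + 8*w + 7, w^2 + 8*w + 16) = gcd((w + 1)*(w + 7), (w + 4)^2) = 1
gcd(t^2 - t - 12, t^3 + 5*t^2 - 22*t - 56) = t - 4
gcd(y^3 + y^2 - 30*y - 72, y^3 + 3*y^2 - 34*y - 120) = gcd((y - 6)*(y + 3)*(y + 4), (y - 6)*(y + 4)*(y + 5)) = y^2 - 2*y - 24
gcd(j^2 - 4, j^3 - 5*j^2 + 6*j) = j - 2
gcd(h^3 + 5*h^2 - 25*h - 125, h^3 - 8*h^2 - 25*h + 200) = h^2 - 25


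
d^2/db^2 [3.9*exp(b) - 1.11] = 3.9*exp(b)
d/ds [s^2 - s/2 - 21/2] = 2*s - 1/2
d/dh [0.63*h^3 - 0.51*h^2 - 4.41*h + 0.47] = 1.89*h^2 - 1.02*h - 4.41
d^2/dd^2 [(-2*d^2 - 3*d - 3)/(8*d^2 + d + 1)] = 44*(-8*d^3 - 24*d^2 + 1)/(512*d^6 + 192*d^5 + 216*d^4 + 49*d^3 + 27*d^2 + 3*d + 1)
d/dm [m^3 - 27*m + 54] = 3*m^2 - 27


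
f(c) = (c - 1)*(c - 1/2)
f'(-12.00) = -25.50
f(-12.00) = 162.50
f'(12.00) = 22.50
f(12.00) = 126.50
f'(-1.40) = -4.30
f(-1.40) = 4.56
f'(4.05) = 6.60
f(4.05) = 10.83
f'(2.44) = 3.38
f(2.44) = 2.79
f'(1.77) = 2.04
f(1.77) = 0.98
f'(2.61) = 3.72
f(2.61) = 3.40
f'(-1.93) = -5.36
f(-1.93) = 7.12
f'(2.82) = 4.14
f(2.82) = 4.22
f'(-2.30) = -6.10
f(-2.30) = 9.24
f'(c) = 2*c - 3/2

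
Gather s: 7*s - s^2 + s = -s^2 + 8*s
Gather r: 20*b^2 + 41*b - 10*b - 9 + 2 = 20*b^2 + 31*b - 7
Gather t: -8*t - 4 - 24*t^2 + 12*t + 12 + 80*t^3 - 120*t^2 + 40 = 80*t^3 - 144*t^2 + 4*t + 48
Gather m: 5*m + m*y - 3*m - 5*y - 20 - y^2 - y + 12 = m*(y + 2) - y^2 - 6*y - 8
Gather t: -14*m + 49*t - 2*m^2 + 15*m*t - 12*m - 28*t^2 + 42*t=-2*m^2 - 26*m - 28*t^2 + t*(15*m + 91)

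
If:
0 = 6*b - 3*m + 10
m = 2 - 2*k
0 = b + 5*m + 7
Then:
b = -71/33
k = 49/33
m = -32/33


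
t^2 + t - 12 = (t - 3)*(t + 4)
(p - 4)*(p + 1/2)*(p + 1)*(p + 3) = p^4 + p^3/2 - 13*p^2 - 37*p/2 - 6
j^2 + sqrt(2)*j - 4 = (j - sqrt(2))*(j + 2*sqrt(2))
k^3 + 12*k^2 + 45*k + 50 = (k + 2)*(k + 5)^2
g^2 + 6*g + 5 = (g + 1)*(g + 5)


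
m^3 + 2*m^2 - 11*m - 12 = (m - 3)*(m + 1)*(m + 4)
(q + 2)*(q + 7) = q^2 + 9*q + 14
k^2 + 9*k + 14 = (k + 2)*(k + 7)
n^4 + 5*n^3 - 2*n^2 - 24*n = n*(n - 2)*(n + 3)*(n + 4)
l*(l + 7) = l^2 + 7*l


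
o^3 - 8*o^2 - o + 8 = (o - 8)*(o - 1)*(o + 1)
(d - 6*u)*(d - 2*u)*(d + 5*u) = d^3 - 3*d^2*u - 28*d*u^2 + 60*u^3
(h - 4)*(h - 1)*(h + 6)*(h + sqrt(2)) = h^4 + h^3 + sqrt(2)*h^3 - 26*h^2 + sqrt(2)*h^2 - 26*sqrt(2)*h + 24*h + 24*sqrt(2)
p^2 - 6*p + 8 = (p - 4)*(p - 2)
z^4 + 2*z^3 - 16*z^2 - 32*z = z*(z - 4)*(z + 2)*(z + 4)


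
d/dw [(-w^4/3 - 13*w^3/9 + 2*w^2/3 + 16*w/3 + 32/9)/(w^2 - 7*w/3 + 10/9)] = 6*(-9*w^5 + 12*w^4 + 71*w^3 - 158*w^2 - 76*w + 192)/(81*w^4 - 378*w^3 + 621*w^2 - 420*w + 100)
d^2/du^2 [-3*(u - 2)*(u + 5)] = -6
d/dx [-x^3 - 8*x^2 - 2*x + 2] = -3*x^2 - 16*x - 2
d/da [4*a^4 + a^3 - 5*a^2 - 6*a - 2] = 16*a^3 + 3*a^2 - 10*a - 6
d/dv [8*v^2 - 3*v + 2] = 16*v - 3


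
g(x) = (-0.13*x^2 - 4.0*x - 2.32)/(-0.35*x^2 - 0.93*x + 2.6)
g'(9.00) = -0.12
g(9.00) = 1.43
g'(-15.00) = -0.07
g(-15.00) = -0.46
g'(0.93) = -7.70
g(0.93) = -4.30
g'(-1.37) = -1.14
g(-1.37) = 0.91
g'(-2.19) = -1.56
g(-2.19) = 1.97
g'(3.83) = -1.08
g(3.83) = 3.21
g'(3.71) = -1.20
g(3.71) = 3.34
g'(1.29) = -26.39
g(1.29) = -9.41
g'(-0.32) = -1.46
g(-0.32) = -0.37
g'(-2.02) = -1.41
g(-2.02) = 1.71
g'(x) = (-0.26*x - 4.0)/(-0.35*x^2 - 0.93*x + 2.6) + (0.7*x + 0.93)*(-0.13*x^2 - 4.0*x - 2.32)/(-0.35*x^2 - 0.93*x + 2.6)^2 = (-1.2791*x^2 - 2.3*x - 12.5576)/(0.1225*x^4 + 0.651*x^3 - 0.9551*x^2 - 4.836*x + 6.76)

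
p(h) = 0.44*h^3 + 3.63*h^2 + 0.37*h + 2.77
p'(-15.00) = 188.47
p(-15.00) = -671.03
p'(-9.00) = 41.95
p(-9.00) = -27.29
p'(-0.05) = 0.01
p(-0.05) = 2.76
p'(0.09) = 1.03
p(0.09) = 2.83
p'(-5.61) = 1.18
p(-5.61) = 37.25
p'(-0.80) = -4.59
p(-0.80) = 4.57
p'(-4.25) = -6.64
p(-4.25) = 32.99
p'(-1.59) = -7.84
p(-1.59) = 9.59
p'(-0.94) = -5.29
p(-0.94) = 5.26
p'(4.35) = 56.93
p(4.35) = 109.29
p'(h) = 1.32*h^2 + 7.26*h + 0.37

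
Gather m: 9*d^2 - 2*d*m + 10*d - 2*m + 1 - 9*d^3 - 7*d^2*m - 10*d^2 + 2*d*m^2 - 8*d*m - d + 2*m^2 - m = -9*d^3 - d^2 + 9*d + m^2*(2*d + 2) + m*(-7*d^2 - 10*d - 3) + 1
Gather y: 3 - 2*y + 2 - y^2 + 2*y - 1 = 4 - y^2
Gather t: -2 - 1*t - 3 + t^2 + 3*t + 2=t^2 + 2*t - 3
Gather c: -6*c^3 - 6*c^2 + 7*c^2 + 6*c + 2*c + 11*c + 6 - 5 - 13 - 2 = -6*c^3 + c^2 + 19*c - 14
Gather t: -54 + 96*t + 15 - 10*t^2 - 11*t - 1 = -10*t^2 + 85*t - 40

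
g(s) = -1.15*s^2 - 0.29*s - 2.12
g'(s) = -2.3*s - 0.29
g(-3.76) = -17.29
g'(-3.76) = 8.36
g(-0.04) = -2.11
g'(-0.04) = -0.20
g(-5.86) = -39.91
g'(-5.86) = 13.19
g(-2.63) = -9.31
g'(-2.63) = 5.76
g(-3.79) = -17.54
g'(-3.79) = 8.43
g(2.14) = -8.01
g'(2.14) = -5.21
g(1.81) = -6.41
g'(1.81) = -4.45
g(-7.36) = -62.28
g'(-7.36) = 16.64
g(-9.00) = -92.66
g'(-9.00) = 20.41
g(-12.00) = -164.24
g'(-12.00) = 27.31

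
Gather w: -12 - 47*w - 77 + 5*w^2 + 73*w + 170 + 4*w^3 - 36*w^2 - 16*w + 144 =4*w^3 - 31*w^2 + 10*w + 225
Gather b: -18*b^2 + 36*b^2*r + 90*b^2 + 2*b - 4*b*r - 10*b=b^2*(36*r + 72) + b*(-4*r - 8)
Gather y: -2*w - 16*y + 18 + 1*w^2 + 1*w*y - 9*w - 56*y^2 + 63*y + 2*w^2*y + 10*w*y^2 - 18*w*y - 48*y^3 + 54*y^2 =w^2 - 11*w - 48*y^3 + y^2*(10*w - 2) + y*(2*w^2 - 17*w + 47) + 18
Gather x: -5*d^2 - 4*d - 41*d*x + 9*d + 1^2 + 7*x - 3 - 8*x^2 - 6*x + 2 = -5*d^2 + 5*d - 8*x^2 + x*(1 - 41*d)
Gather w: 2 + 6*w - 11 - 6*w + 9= 0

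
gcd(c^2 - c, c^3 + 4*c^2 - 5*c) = c^2 - c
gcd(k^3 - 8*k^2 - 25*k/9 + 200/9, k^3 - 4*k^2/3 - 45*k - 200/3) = k^2 - 19*k/3 - 40/3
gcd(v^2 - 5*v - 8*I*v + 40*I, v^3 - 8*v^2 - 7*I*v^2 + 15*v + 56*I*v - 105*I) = v - 5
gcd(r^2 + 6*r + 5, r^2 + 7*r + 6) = r + 1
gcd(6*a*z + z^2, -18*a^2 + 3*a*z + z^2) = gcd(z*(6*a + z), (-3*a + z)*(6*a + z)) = 6*a + z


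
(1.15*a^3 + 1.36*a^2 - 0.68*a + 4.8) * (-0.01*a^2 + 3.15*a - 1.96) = -0.0115*a^5 + 3.6089*a^4 + 2.0368*a^3 - 4.8556*a^2 + 16.4528*a - 9.408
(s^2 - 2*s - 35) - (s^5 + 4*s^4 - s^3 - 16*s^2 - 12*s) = -s^5 - 4*s^4 + s^3 + 17*s^2 + 10*s - 35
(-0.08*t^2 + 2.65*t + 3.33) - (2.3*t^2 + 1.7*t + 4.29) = -2.38*t^2 + 0.95*t - 0.96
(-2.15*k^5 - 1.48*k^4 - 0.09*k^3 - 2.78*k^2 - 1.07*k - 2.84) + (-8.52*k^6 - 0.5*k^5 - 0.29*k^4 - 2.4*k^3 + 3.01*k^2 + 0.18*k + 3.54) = -8.52*k^6 - 2.65*k^5 - 1.77*k^4 - 2.49*k^3 + 0.23*k^2 - 0.89*k + 0.7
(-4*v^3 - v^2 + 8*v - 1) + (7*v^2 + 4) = -4*v^3 + 6*v^2 + 8*v + 3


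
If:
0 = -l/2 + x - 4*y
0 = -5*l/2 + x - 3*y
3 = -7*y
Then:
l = -3/14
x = -51/28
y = -3/7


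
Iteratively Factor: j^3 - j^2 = (j)*(j^2 - j) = j*(j - 1)*(j)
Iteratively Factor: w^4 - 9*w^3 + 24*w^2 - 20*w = (w - 2)*(w^3 - 7*w^2 + 10*w) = (w - 5)*(w - 2)*(w^2 - 2*w) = w*(w - 5)*(w - 2)*(w - 2)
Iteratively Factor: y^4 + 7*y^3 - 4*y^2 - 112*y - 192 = (y + 3)*(y^3 + 4*y^2 - 16*y - 64) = (y - 4)*(y + 3)*(y^2 + 8*y + 16) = (y - 4)*(y + 3)*(y + 4)*(y + 4)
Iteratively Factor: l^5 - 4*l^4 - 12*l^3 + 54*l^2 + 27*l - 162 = (l + 3)*(l^4 - 7*l^3 + 9*l^2 + 27*l - 54) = (l - 3)*(l + 3)*(l^3 - 4*l^2 - 3*l + 18) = (l - 3)^2*(l + 3)*(l^2 - l - 6) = (l - 3)^2*(l + 2)*(l + 3)*(l - 3)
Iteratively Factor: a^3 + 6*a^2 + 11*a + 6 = (a + 3)*(a^2 + 3*a + 2) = (a + 1)*(a + 3)*(a + 2)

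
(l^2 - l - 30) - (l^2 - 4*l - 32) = 3*l + 2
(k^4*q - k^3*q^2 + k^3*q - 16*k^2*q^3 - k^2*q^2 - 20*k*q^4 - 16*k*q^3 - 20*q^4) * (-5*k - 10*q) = -5*k^5*q - 5*k^4*q^2 - 5*k^4*q + 90*k^3*q^3 - 5*k^3*q^2 + 260*k^2*q^4 + 90*k^2*q^3 + 200*k*q^5 + 260*k*q^4 + 200*q^5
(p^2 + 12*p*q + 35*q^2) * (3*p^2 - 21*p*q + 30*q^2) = 3*p^4 + 15*p^3*q - 117*p^2*q^2 - 375*p*q^3 + 1050*q^4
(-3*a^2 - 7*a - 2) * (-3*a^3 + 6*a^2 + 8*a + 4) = 9*a^5 + 3*a^4 - 60*a^3 - 80*a^2 - 44*a - 8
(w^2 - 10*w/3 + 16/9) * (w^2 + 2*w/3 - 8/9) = w^4 - 8*w^3/3 - 4*w^2/3 + 112*w/27 - 128/81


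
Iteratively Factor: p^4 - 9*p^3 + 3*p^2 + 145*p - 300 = (p - 5)*(p^3 - 4*p^2 - 17*p + 60) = (p - 5)*(p + 4)*(p^2 - 8*p + 15) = (p - 5)*(p - 3)*(p + 4)*(p - 5)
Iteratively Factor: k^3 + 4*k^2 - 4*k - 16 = (k + 2)*(k^2 + 2*k - 8) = (k + 2)*(k + 4)*(k - 2)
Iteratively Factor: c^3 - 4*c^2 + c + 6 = (c - 2)*(c^2 - 2*c - 3) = (c - 3)*(c - 2)*(c + 1)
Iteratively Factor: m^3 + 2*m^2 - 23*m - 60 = (m + 3)*(m^2 - m - 20) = (m + 3)*(m + 4)*(m - 5)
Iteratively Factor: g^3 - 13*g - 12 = (g + 3)*(g^2 - 3*g - 4) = (g - 4)*(g + 3)*(g + 1)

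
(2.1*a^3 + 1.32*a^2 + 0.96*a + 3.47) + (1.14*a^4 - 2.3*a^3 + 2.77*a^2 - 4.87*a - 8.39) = 1.14*a^4 - 0.2*a^3 + 4.09*a^2 - 3.91*a - 4.92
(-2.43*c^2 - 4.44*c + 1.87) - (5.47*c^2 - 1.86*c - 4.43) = -7.9*c^2 - 2.58*c + 6.3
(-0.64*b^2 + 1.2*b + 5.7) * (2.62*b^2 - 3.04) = -1.6768*b^4 + 3.144*b^3 + 16.8796*b^2 - 3.648*b - 17.328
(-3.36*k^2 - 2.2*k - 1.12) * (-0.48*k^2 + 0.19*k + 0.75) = 1.6128*k^4 + 0.4176*k^3 - 2.4004*k^2 - 1.8628*k - 0.84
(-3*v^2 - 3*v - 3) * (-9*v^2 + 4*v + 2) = 27*v^4 + 15*v^3 + 9*v^2 - 18*v - 6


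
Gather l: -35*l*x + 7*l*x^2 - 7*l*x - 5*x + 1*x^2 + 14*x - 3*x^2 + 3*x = l*(7*x^2 - 42*x) - 2*x^2 + 12*x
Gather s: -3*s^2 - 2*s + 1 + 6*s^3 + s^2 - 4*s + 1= 6*s^3 - 2*s^2 - 6*s + 2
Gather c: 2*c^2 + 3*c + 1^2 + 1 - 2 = 2*c^2 + 3*c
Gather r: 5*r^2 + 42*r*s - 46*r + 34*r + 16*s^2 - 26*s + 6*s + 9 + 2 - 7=5*r^2 + r*(42*s - 12) + 16*s^2 - 20*s + 4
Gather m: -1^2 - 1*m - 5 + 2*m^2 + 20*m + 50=2*m^2 + 19*m + 44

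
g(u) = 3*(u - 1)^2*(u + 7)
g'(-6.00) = 105.00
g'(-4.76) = 22.12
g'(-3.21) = -42.56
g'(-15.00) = 1536.00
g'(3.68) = 193.28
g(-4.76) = 222.95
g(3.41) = 181.39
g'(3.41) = 167.95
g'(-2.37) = -59.55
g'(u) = 3*(u - 1)^2 + 3*(u + 7)*(2*u - 2) = 3*(u - 1)*(3*u + 13)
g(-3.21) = 201.52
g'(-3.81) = -22.66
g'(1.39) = 20.09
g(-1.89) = 128.04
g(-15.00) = -6144.00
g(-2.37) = 157.75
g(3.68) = 230.12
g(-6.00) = 147.00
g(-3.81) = 221.41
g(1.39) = 3.83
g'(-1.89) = -63.55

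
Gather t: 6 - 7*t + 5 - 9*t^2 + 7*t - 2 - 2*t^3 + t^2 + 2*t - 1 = -2*t^3 - 8*t^2 + 2*t + 8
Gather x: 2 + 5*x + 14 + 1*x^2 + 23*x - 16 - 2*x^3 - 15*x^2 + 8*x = -2*x^3 - 14*x^2 + 36*x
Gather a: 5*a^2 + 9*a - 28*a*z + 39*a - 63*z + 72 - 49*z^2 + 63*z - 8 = 5*a^2 + a*(48 - 28*z) - 49*z^2 + 64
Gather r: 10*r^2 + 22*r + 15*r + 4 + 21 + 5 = 10*r^2 + 37*r + 30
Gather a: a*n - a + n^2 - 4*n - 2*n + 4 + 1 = a*(n - 1) + n^2 - 6*n + 5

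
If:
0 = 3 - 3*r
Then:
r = 1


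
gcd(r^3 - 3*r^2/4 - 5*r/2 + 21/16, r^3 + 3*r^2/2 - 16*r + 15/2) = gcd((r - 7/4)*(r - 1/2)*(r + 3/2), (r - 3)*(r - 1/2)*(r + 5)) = r - 1/2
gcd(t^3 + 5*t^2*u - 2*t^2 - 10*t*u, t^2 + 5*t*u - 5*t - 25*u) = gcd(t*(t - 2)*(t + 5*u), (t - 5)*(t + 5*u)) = t + 5*u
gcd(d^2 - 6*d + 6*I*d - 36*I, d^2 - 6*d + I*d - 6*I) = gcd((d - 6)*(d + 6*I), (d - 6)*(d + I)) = d - 6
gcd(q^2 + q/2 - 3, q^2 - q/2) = 1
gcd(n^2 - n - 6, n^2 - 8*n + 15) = n - 3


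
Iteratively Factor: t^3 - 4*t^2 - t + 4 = (t - 4)*(t^2 - 1) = (t - 4)*(t - 1)*(t + 1)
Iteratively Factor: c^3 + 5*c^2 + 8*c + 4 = (c + 2)*(c^2 + 3*c + 2) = (c + 1)*(c + 2)*(c + 2)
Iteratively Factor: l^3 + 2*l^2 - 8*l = (l + 4)*(l^2 - 2*l) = (l - 2)*(l + 4)*(l)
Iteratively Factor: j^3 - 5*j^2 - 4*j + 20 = (j - 5)*(j^2 - 4) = (j - 5)*(j + 2)*(j - 2)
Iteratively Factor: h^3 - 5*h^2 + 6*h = (h - 3)*(h^2 - 2*h) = h*(h - 3)*(h - 2)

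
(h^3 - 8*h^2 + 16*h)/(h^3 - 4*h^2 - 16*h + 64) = h/(h + 4)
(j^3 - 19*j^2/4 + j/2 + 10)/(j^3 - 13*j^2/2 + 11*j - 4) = (4*j + 5)/(2*(2*j - 1))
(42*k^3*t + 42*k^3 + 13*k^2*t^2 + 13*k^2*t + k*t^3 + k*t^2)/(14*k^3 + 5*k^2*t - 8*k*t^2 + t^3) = k*(42*k^2*t + 42*k^2 + 13*k*t^2 + 13*k*t + t^3 + t^2)/(14*k^3 + 5*k^2*t - 8*k*t^2 + t^3)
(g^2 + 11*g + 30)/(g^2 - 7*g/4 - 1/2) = 4*(g^2 + 11*g + 30)/(4*g^2 - 7*g - 2)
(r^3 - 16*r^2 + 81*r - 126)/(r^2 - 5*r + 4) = (r^3 - 16*r^2 + 81*r - 126)/(r^2 - 5*r + 4)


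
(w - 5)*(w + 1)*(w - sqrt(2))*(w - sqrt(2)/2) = w^4 - 4*w^3 - 3*sqrt(2)*w^3/2 - 4*w^2 + 6*sqrt(2)*w^2 - 4*w + 15*sqrt(2)*w/2 - 5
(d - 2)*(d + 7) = d^2 + 5*d - 14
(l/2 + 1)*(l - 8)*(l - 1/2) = l^3/2 - 13*l^2/4 - 13*l/2 + 4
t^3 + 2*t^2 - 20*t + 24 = (t - 2)^2*(t + 6)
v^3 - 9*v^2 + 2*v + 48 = (v - 8)*(v - 3)*(v + 2)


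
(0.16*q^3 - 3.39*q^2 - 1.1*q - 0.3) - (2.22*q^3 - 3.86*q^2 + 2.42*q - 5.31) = -2.06*q^3 + 0.47*q^2 - 3.52*q + 5.01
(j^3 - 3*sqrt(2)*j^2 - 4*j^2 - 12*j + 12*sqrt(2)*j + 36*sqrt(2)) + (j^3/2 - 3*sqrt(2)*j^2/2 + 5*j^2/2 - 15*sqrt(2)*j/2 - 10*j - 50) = 3*j^3/2 - 9*sqrt(2)*j^2/2 - 3*j^2/2 - 22*j + 9*sqrt(2)*j/2 - 50 + 36*sqrt(2)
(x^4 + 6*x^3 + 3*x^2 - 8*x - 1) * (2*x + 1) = 2*x^5 + 13*x^4 + 12*x^3 - 13*x^2 - 10*x - 1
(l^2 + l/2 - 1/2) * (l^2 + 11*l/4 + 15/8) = l^4 + 13*l^3/4 + 11*l^2/4 - 7*l/16 - 15/16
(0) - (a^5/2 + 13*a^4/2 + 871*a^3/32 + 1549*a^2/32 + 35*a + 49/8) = -a^5/2 - 13*a^4/2 - 871*a^3/32 - 1549*a^2/32 - 35*a - 49/8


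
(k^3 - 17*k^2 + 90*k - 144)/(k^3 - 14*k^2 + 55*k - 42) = (k^2 - 11*k + 24)/(k^2 - 8*k + 7)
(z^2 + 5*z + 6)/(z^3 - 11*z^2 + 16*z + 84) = (z + 3)/(z^2 - 13*z + 42)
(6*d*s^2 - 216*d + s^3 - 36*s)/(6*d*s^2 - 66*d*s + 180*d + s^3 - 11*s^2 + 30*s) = (s + 6)/(s - 5)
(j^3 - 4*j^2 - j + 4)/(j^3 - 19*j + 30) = (j^3 - 4*j^2 - j + 4)/(j^3 - 19*j + 30)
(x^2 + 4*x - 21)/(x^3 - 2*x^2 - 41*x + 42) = (x^2 + 4*x - 21)/(x^3 - 2*x^2 - 41*x + 42)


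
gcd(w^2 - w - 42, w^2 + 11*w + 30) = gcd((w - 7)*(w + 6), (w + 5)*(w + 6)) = w + 6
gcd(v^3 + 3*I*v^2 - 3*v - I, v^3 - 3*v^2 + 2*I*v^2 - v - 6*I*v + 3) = v^2 + 2*I*v - 1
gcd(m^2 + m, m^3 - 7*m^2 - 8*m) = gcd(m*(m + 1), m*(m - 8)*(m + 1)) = m^2 + m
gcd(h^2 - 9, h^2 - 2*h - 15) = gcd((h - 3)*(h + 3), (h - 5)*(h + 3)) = h + 3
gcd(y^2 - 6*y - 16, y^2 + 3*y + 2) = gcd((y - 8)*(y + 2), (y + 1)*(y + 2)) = y + 2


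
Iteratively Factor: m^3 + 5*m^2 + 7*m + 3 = (m + 1)*(m^2 + 4*m + 3) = (m + 1)*(m + 3)*(m + 1)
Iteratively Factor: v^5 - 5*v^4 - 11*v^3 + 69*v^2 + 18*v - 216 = (v - 3)*(v^4 - 2*v^3 - 17*v^2 + 18*v + 72) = (v - 3)*(v + 2)*(v^3 - 4*v^2 - 9*v + 36) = (v - 3)^2*(v + 2)*(v^2 - v - 12) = (v - 3)^2*(v + 2)*(v + 3)*(v - 4)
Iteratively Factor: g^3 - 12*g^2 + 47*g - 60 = (g - 3)*(g^2 - 9*g + 20) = (g - 4)*(g - 3)*(g - 5)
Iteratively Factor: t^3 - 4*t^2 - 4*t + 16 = (t - 4)*(t^2 - 4) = (t - 4)*(t - 2)*(t + 2)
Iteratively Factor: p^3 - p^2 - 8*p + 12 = (p - 2)*(p^2 + p - 6) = (p - 2)^2*(p + 3)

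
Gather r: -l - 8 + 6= -l - 2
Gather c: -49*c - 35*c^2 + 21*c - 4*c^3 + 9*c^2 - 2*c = -4*c^3 - 26*c^2 - 30*c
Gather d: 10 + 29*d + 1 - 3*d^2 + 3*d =-3*d^2 + 32*d + 11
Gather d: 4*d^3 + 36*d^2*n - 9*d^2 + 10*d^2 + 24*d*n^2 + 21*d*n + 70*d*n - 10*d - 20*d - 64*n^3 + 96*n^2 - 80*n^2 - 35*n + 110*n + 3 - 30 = 4*d^3 + d^2*(36*n + 1) + d*(24*n^2 + 91*n - 30) - 64*n^3 + 16*n^2 + 75*n - 27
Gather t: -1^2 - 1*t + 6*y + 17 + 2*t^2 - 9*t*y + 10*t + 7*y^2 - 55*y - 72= 2*t^2 + t*(9 - 9*y) + 7*y^2 - 49*y - 56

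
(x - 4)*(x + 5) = x^2 + x - 20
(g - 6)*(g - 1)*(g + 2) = g^3 - 5*g^2 - 8*g + 12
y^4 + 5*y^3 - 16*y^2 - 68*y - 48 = (y - 4)*(y + 1)*(y + 2)*(y + 6)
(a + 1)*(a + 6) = a^2 + 7*a + 6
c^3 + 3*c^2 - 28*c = c*(c - 4)*(c + 7)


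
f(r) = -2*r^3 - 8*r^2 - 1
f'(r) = -6*r^2 - 16*r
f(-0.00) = -1.00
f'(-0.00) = 0.00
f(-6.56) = 219.33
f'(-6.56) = -153.24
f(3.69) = -210.42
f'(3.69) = -140.74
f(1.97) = -47.34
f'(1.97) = -54.81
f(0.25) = -1.53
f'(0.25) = -4.38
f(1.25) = -17.41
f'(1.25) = -29.38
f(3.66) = -206.22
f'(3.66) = -138.93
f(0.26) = -1.58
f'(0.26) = -4.57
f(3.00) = -127.00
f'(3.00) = -102.00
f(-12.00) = 2303.00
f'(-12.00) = -672.00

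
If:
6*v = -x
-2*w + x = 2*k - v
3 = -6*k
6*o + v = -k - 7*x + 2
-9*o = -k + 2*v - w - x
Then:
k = -1/2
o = 35/576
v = -5/96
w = 121/192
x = 5/16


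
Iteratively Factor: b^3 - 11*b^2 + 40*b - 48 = (b - 4)*(b^2 - 7*b + 12) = (b - 4)^2*(b - 3)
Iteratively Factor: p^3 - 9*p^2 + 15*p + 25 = (p - 5)*(p^2 - 4*p - 5) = (p - 5)*(p + 1)*(p - 5)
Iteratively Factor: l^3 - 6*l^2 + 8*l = (l)*(l^2 - 6*l + 8) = l*(l - 4)*(l - 2)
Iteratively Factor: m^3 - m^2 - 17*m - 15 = (m + 3)*(m^2 - 4*m - 5) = (m - 5)*(m + 3)*(m + 1)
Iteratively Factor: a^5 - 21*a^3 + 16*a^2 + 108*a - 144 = (a - 2)*(a^4 + 2*a^3 - 17*a^2 - 18*a + 72) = (a - 2)*(a + 4)*(a^3 - 2*a^2 - 9*a + 18) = (a - 2)*(a + 3)*(a + 4)*(a^2 - 5*a + 6) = (a - 3)*(a - 2)*(a + 3)*(a + 4)*(a - 2)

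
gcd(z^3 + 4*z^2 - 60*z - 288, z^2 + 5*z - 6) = z + 6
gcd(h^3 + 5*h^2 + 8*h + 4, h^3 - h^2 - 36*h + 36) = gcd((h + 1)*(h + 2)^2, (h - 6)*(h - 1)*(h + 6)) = 1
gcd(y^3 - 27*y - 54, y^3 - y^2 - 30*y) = y - 6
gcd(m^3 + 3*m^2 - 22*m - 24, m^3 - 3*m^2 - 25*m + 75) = 1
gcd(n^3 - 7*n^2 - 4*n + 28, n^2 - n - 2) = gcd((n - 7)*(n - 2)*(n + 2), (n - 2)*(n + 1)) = n - 2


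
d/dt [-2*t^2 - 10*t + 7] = -4*t - 10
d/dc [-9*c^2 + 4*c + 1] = 4 - 18*c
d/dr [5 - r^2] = -2*r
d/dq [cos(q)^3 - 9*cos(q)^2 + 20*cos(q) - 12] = (-3*cos(q)^2 + 18*cos(q) - 20)*sin(q)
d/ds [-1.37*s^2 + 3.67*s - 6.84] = 3.67 - 2.74*s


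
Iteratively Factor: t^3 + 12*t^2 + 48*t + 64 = (t + 4)*(t^2 + 8*t + 16) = (t + 4)^2*(t + 4)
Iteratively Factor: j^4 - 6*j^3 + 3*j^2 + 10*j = (j)*(j^3 - 6*j^2 + 3*j + 10) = j*(j - 2)*(j^2 - 4*j - 5) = j*(j - 5)*(j - 2)*(j + 1)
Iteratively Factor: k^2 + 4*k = (k + 4)*(k)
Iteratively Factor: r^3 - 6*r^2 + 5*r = (r - 1)*(r^2 - 5*r) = r*(r - 1)*(r - 5)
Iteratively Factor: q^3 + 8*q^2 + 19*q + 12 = (q + 4)*(q^2 + 4*q + 3) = (q + 3)*(q + 4)*(q + 1)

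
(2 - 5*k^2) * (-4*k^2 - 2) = 20*k^4 + 2*k^2 - 4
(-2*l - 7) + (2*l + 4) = -3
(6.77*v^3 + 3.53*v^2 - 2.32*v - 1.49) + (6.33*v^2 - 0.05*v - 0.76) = 6.77*v^3 + 9.86*v^2 - 2.37*v - 2.25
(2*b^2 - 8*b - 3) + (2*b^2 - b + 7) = 4*b^2 - 9*b + 4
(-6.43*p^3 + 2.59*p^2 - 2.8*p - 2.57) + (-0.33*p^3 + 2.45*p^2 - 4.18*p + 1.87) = -6.76*p^3 + 5.04*p^2 - 6.98*p - 0.7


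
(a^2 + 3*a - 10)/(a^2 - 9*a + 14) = (a + 5)/(a - 7)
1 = 1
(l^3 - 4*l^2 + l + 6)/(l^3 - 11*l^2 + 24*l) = (l^2 - l - 2)/(l*(l - 8))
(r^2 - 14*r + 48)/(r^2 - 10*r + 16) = (r - 6)/(r - 2)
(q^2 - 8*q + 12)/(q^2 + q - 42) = (q - 2)/(q + 7)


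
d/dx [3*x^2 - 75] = 6*x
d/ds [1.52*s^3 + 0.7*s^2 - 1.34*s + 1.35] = 4.56*s^2 + 1.4*s - 1.34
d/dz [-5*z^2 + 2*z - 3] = 2 - 10*z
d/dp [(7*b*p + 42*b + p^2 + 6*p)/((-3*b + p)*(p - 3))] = (-(3*b - p)*(p - 3)*(7*b + 2*p + 6) + (3*b - p)*(7*b*p + 42*b + p^2 + 6*p) - (p - 3)*(7*b*p + 42*b + p^2 + 6*p))/((3*b - p)^2*(p - 3)^2)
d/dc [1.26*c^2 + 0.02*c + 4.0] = 2.52*c + 0.02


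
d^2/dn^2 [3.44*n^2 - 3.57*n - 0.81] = 6.88000000000000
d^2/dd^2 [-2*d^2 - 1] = -4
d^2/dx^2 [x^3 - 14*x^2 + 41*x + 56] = 6*x - 28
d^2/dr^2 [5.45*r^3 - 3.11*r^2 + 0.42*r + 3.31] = 32.7*r - 6.22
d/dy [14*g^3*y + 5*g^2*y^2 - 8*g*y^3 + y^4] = 14*g^3 + 10*g^2*y - 24*g*y^2 + 4*y^3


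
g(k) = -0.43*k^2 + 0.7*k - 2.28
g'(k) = 0.7 - 0.86*k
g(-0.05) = -2.32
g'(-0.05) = 0.74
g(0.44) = -2.06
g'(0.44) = 0.32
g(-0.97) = -3.36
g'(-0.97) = 1.53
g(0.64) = -2.01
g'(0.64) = 0.15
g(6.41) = -15.46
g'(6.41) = -4.81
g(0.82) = -2.00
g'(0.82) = -0.01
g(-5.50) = -19.14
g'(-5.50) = 5.43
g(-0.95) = -3.33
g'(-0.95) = 1.52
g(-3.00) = -8.25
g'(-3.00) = 3.28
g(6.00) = -13.56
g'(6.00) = -4.46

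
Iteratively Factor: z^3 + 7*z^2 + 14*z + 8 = (z + 2)*(z^2 + 5*z + 4) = (z + 1)*(z + 2)*(z + 4)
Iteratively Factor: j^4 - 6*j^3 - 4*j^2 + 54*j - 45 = (j - 3)*(j^3 - 3*j^2 - 13*j + 15) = (j - 3)*(j + 3)*(j^2 - 6*j + 5) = (j - 5)*(j - 3)*(j + 3)*(j - 1)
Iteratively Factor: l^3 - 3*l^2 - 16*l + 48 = (l - 4)*(l^2 + l - 12) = (l - 4)*(l + 4)*(l - 3)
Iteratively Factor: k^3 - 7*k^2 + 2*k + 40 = (k - 4)*(k^2 - 3*k - 10) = (k - 5)*(k - 4)*(k + 2)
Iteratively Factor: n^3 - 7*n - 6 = (n + 2)*(n^2 - 2*n - 3) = (n - 3)*(n + 2)*(n + 1)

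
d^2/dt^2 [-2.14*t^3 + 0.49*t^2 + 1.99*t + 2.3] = 0.98 - 12.84*t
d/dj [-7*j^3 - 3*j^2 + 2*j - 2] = -21*j^2 - 6*j + 2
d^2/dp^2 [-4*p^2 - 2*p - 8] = -8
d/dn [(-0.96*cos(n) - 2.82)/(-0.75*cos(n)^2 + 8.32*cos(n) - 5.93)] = (0.72*cos(n)^2 + 4.23*cos(n) - 29.1552)*sin(n)/(0.5625*cos(n)^4 - 12.48*cos(n)^3 + 78.1174*cos(n)^2 - 98.6752*cos(n) + 35.1649)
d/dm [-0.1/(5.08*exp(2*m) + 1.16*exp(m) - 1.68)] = (1.016*exp(m) + 0.116)*exp(m)/(5.08*exp(2*m) + 1.16*exp(m) - 1.68)^2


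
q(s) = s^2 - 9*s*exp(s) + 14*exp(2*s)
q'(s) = -9*s*exp(s) + 2*s + 28*exp(2*s) - 9*exp(s)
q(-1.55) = 5.99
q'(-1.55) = -0.79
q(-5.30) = 28.33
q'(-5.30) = -10.41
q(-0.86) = 6.52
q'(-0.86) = 2.76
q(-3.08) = 10.79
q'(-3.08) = -5.24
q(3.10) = 6288.77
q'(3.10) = 12984.07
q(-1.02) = 6.17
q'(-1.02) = 1.67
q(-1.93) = 6.54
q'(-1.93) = -2.06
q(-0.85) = 6.55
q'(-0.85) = 2.84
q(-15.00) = 225.00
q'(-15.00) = -30.00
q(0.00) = 14.00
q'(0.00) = 19.00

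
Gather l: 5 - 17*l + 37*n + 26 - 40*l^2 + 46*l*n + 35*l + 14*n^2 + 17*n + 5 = -40*l^2 + l*(46*n + 18) + 14*n^2 + 54*n + 36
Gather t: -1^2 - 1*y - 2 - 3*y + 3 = -4*y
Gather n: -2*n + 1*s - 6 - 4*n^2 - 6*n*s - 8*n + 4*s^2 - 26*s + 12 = -4*n^2 + n*(-6*s - 10) + 4*s^2 - 25*s + 6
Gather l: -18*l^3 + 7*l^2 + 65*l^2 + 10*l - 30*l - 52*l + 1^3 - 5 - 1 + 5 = -18*l^3 + 72*l^2 - 72*l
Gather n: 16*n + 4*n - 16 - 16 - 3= 20*n - 35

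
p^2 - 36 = (p - 6)*(p + 6)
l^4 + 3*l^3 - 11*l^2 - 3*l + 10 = (l - 2)*(l - 1)*(l + 1)*(l + 5)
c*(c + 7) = c^2 + 7*c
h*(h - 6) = h^2 - 6*h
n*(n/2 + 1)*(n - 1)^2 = n^4/2 - 3*n^2/2 + n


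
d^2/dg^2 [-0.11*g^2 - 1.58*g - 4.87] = -0.220000000000000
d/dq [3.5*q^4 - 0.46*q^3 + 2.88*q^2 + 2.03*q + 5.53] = 14.0*q^3 - 1.38*q^2 + 5.76*q + 2.03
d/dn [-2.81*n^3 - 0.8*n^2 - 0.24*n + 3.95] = -8.43*n^2 - 1.6*n - 0.24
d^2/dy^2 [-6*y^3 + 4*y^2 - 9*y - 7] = 8 - 36*y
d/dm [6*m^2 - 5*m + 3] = 12*m - 5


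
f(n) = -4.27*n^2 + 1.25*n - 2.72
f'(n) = 1.25 - 8.54*n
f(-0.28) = -3.40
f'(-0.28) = 3.64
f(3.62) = -54.15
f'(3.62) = -29.66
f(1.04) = -6.04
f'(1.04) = -7.63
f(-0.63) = -5.20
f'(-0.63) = 6.63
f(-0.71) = -5.76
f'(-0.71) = 7.31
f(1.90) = -15.76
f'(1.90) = -14.98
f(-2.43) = -30.97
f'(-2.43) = 22.00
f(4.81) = -95.50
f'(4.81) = -39.83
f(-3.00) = -44.90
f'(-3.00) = 26.87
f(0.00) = -2.72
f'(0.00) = 1.25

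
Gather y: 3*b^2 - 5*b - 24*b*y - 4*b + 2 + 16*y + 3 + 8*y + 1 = 3*b^2 - 9*b + y*(24 - 24*b) + 6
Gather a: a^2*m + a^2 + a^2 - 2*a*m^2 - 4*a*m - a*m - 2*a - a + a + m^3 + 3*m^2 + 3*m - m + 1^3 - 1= a^2*(m + 2) + a*(-2*m^2 - 5*m - 2) + m^3 + 3*m^2 + 2*m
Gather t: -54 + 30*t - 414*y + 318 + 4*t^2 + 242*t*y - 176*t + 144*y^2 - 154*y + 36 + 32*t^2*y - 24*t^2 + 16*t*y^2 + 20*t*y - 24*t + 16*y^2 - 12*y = t^2*(32*y - 20) + t*(16*y^2 + 262*y - 170) + 160*y^2 - 580*y + 300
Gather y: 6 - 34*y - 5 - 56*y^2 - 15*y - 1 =-56*y^2 - 49*y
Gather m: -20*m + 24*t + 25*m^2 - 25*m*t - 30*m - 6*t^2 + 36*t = 25*m^2 + m*(-25*t - 50) - 6*t^2 + 60*t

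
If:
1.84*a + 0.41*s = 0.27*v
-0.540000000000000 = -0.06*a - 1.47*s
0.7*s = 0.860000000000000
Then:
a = -21.10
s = 1.23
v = -141.93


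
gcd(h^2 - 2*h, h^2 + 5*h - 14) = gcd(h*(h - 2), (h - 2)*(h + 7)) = h - 2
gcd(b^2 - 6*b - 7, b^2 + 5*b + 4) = b + 1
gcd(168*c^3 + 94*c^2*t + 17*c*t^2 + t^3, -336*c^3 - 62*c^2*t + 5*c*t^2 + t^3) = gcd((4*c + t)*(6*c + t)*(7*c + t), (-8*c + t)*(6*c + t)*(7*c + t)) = 42*c^2 + 13*c*t + t^2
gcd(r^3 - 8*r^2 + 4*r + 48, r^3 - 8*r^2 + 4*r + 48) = r^3 - 8*r^2 + 4*r + 48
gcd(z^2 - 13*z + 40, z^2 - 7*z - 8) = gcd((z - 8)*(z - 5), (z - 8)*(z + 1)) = z - 8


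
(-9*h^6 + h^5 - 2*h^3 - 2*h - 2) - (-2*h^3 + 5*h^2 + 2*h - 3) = -9*h^6 + h^5 - 5*h^2 - 4*h + 1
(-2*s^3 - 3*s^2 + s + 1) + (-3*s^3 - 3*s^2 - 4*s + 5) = -5*s^3 - 6*s^2 - 3*s + 6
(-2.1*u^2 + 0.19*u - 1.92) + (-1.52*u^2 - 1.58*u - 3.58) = -3.62*u^2 - 1.39*u - 5.5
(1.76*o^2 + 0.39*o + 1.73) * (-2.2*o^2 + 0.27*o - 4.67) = -3.872*o^4 - 0.3828*o^3 - 11.9199*o^2 - 1.3542*o - 8.0791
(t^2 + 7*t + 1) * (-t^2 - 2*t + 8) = -t^4 - 9*t^3 - 7*t^2 + 54*t + 8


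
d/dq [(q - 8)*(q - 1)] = 2*q - 9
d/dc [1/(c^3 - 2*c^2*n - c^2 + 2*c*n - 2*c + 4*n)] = (-3*c^2 + 4*c*n + 2*c - 2*n + 2)/(c^3 - 2*c^2*n - c^2 + 2*c*n - 2*c + 4*n)^2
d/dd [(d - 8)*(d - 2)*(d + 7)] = 3*d^2 - 6*d - 54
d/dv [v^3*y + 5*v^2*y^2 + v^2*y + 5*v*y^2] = y*(3*v^2 + 10*v*y + 2*v + 5*y)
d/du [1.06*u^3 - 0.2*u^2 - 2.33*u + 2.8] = 3.18*u^2 - 0.4*u - 2.33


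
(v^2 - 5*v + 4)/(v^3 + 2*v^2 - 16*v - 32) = (v - 1)/(v^2 + 6*v + 8)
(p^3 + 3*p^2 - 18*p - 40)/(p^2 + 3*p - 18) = (p^3 + 3*p^2 - 18*p - 40)/(p^2 + 3*p - 18)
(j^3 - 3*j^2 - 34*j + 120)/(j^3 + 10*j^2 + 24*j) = (j^2 - 9*j + 20)/(j*(j + 4))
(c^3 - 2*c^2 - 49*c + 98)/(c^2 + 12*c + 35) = (c^2 - 9*c + 14)/(c + 5)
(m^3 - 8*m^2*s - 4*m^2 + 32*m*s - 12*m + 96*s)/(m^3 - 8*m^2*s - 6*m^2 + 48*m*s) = (m + 2)/m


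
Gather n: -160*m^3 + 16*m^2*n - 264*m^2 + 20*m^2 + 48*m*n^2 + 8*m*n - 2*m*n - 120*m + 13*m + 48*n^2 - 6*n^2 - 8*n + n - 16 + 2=-160*m^3 - 244*m^2 - 107*m + n^2*(48*m + 42) + n*(16*m^2 + 6*m - 7) - 14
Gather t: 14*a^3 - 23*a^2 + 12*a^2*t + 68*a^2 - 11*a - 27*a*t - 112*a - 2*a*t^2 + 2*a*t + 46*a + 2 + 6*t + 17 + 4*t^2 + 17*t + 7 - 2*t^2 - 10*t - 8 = 14*a^3 + 45*a^2 - 77*a + t^2*(2 - 2*a) + t*(12*a^2 - 25*a + 13) + 18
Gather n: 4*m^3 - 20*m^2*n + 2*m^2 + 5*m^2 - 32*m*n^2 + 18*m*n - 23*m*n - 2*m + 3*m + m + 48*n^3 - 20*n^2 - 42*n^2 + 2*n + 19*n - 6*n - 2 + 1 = 4*m^3 + 7*m^2 + 2*m + 48*n^3 + n^2*(-32*m - 62) + n*(-20*m^2 - 5*m + 15) - 1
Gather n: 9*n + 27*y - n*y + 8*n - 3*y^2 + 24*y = n*(17 - y) - 3*y^2 + 51*y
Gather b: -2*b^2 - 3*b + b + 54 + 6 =-2*b^2 - 2*b + 60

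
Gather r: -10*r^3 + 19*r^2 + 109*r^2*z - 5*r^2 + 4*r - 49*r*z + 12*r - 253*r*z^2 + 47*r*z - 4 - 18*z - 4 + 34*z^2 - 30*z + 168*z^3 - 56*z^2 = -10*r^3 + r^2*(109*z + 14) + r*(-253*z^2 - 2*z + 16) + 168*z^3 - 22*z^2 - 48*z - 8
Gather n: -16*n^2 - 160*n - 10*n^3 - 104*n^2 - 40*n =-10*n^3 - 120*n^2 - 200*n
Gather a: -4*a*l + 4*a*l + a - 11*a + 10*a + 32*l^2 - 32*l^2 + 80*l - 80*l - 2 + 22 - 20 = 0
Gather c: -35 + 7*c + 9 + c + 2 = 8*c - 24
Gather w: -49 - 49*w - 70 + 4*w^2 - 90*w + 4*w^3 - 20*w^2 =4*w^3 - 16*w^2 - 139*w - 119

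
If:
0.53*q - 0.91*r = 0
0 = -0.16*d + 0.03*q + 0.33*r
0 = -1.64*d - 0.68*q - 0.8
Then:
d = -0.38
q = -0.27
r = -0.16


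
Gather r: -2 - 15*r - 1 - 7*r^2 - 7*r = -7*r^2 - 22*r - 3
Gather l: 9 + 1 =10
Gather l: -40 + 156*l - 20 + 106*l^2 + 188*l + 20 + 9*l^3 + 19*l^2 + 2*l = 9*l^3 + 125*l^2 + 346*l - 40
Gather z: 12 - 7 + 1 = 6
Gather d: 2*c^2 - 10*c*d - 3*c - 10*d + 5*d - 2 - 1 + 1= 2*c^2 - 3*c + d*(-10*c - 5) - 2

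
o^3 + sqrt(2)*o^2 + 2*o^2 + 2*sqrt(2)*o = o*(o + 2)*(o + sqrt(2))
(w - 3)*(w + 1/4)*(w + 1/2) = w^3 - 9*w^2/4 - 17*w/8 - 3/8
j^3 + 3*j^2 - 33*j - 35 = (j - 5)*(j + 1)*(j + 7)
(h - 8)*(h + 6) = h^2 - 2*h - 48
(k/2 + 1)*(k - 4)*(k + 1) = k^3/2 - k^2/2 - 5*k - 4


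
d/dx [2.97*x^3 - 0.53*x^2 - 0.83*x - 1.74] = 8.91*x^2 - 1.06*x - 0.83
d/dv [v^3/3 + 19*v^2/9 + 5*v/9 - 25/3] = v^2 + 38*v/9 + 5/9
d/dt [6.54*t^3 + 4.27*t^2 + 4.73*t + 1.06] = 19.62*t^2 + 8.54*t + 4.73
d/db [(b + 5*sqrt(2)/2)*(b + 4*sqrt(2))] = 2*b + 13*sqrt(2)/2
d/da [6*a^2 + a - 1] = 12*a + 1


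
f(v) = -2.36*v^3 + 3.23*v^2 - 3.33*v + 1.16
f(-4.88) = 368.60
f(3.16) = -51.58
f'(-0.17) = -4.63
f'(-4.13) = -150.77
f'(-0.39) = -6.93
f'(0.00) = -3.33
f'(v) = -7.08*v^2 + 6.46*v - 3.33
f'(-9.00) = -634.95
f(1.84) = -8.73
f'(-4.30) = -162.02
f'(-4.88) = -203.46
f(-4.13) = 236.26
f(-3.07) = 110.11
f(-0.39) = 3.09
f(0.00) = 1.16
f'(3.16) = -53.61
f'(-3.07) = -89.89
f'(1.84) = -15.41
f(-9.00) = 2013.20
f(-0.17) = 1.83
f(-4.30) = 262.84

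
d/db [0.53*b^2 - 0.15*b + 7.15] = 1.06*b - 0.15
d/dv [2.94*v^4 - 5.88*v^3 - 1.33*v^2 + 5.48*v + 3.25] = 11.76*v^3 - 17.64*v^2 - 2.66*v + 5.48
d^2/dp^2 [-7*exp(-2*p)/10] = -14*exp(-2*p)/5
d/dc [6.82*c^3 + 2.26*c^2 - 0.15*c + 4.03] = 20.46*c^2 + 4.52*c - 0.15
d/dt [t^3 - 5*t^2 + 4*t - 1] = 3*t^2 - 10*t + 4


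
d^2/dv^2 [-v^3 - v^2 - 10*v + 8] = -6*v - 2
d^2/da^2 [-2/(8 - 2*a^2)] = 2*(3*a^2 + 4)/(a^2 - 4)^3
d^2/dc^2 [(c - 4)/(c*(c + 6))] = 2*(c^3 - 12*c^2 - 72*c - 144)/(c^3*(c^3 + 18*c^2 + 108*c + 216))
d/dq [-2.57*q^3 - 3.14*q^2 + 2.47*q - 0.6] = -7.71*q^2 - 6.28*q + 2.47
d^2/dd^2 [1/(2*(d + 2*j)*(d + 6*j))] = ((d + 2*j)^2 + (d + 2*j)*(d + 6*j) + (d + 6*j)^2)/((d + 2*j)^3*(d + 6*j)^3)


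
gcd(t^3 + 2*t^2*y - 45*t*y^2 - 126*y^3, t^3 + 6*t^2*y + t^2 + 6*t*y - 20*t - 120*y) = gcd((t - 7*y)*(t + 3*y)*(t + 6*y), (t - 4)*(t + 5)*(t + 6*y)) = t + 6*y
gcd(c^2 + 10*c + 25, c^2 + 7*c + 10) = c + 5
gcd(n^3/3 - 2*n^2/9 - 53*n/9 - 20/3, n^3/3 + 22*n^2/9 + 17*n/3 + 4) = n^2 + 13*n/3 + 4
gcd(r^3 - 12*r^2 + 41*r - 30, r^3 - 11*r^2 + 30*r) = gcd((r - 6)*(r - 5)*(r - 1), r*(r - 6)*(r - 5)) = r^2 - 11*r + 30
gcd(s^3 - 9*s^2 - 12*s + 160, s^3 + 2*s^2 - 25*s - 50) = s - 5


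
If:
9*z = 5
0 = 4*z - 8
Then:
No Solution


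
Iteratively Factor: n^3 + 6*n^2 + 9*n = (n)*(n^2 + 6*n + 9) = n*(n + 3)*(n + 3)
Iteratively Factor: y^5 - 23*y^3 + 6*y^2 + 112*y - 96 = (y + 4)*(y^4 - 4*y^3 - 7*y^2 + 34*y - 24) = (y + 3)*(y + 4)*(y^3 - 7*y^2 + 14*y - 8) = (y - 4)*(y + 3)*(y + 4)*(y^2 - 3*y + 2) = (y - 4)*(y - 1)*(y + 3)*(y + 4)*(y - 2)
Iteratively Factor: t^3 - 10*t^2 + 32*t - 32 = (t - 4)*(t^2 - 6*t + 8) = (t - 4)*(t - 2)*(t - 4)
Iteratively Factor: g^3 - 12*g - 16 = (g + 2)*(g^2 - 2*g - 8) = (g - 4)*(g + 2)*(g + 2)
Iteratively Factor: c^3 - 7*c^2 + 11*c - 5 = (c - 5)*(c^2 - 2*c + 1) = (c - 5)*(c - 1)*(c - 1)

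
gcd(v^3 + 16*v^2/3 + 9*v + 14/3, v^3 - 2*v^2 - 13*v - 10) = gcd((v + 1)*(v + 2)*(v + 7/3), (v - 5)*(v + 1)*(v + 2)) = v^2 + 3*v + 2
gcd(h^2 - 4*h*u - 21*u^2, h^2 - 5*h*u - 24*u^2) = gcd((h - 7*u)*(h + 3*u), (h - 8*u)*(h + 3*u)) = h + 3*u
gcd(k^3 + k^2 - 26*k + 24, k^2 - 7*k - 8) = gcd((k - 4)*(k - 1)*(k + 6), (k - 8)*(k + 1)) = 1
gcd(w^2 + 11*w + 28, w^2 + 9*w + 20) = w + 4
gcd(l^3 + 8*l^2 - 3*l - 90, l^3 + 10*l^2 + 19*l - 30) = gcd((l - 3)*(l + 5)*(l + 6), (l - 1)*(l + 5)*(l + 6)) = l^2 + 11*l + 30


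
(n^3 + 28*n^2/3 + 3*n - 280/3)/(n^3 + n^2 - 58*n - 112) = (3*n^2 + 7*n - 40)/(3*(n^2 - 6*n - 16))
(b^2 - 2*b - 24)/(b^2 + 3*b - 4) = (b - 6)/(b - 1)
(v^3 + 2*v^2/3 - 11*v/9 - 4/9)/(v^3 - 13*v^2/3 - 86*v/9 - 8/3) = (v - 1)/(v - 6)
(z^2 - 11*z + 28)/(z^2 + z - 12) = (z^2 - 11*z + 28)/(z^2 + z - 12)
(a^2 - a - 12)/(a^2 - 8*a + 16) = (a + 3)/(a - 4)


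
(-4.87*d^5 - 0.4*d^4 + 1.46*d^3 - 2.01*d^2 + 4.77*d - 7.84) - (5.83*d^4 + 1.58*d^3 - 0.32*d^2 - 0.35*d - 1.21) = -4.87*d^5 - 6.23*d^4 - 0.12*d^3 - 1.69*d^2 + 5.12*d - 6.63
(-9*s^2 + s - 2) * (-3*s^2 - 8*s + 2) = 27*s^4 + 69*s^3 - 20*s^2 + 18*s - 4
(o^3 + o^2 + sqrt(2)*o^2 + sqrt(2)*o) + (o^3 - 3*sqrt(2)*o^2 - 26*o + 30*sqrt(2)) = 2*o^3 - 2*sqrt(2)*o^2 + o^2 - 26*o + sqrt(2)*o + 30*sqrt(2)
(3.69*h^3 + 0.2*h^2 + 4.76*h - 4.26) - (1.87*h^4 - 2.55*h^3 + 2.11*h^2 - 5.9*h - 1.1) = -1.87*h^4 + 6.24*h^3 - 1.91*h^2 + 10.66*h - 3.16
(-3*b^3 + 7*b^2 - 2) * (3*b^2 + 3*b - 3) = -9*b^5 + 12*b^4 + 30*b^3 - 27*b^2 - 6*b + 6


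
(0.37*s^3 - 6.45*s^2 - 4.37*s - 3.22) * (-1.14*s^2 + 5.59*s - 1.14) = -0.4218*s^5 + 9.4213*s^4 - 31.4955*s^3 - 13.4045*s^2 - 13.018*s + 3.6708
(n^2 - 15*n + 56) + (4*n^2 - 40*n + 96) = 5*n^2 - 55*n + 152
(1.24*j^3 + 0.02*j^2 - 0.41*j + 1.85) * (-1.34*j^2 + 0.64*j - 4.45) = -1.6616*j^5 + 0.7668*j^4 - 4.9558*j^3 - 2.8304*j^2 + 3.0085*j - 8.2325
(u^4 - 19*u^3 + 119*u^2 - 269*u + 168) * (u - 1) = u^5 - 20*u^4 + 138*u^3 - 388*u^2 + 437*u - 168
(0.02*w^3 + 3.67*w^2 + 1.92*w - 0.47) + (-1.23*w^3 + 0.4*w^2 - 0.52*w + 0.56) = -1.21*w^3 + 4.07*w^2 + 1.4*w + 0.0900000000000001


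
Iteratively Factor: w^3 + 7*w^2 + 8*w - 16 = (w + 4)*(w^2 + 3*w - 4) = (w - 1)*(w + 4)*(w + 4)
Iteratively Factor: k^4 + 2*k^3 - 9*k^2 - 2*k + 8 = (k + 4)*(k^3 - 2*k^2 - k + 2) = (k + 1)*(k + 4)*(k^2 - 3*k + 2) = (k - 2)*(k + 1)*(k + 4)*(k - 1)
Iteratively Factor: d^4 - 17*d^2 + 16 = (d - 1)*(d^3 + d^2 - 16*d - 16) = (d - 4)*(d - 1)*(d^2 + 5*d + 4) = (d - 4)*(d - 1)*(d + 4)*(d + 1)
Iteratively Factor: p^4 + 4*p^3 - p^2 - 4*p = (p - 1)*(p^3 + 5*p^2 + 4*p) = (p - 1)*(p + 1)*(p^2 + 4*p) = p*(p - 1)*(p + 1)*(p + 4)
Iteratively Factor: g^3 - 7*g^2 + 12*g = (g - 3)*(g^2 - 4*g) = (g - 4)*(g - 3)*(g)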